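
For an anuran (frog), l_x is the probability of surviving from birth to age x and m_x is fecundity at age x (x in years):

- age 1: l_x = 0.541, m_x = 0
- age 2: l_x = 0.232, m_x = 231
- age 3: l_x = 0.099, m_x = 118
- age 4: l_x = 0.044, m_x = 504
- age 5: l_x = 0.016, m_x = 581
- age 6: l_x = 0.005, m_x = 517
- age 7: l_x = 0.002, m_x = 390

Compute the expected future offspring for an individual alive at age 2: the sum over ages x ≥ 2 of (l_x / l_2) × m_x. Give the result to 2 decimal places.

l_2 = 0.232. Conditional survival from age 2 to x is l_x / l_2.
  x=2: (0.232/0.232) × 231 = 231.0000
  x=3: (0.099/0.232) × 118 = 50.3534
  x=4: (0.044/0.232) × 504 = 95.5862
  x=5: (0.016/0.232) × 581 = 40.0690
  x=6: (0.005/0.232) × 517 = 11.1422
  x=7: (0.002/0.232) × 390 = 3.3621
Sum = 231.0000 + 50.3534 + 95.5862 + 40.0690 + 11.1422 + 3.3621 = 431.5129

431.51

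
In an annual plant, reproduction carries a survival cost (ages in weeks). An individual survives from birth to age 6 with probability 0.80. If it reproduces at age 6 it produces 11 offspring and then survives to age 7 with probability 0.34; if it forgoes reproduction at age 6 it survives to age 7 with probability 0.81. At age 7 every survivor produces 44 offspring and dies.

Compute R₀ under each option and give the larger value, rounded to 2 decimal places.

28.51

breed at age 6: R₀ = 0.80 × (11 + 0.34 × 44) = 0.80 × 25.9600 = 20.7680
delay to age 7: R₀ = 0.80 × (0.81 × 44) = 0.80 × 35.6400 = 28.5120
Higher: delay to age 7 (28.5120).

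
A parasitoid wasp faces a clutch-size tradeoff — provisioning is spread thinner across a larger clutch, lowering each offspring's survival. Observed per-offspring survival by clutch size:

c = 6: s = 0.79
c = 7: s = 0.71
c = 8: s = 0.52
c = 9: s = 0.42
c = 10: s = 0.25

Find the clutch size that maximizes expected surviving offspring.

7

Expected surviving offspring = c × s(c):
  c=6: 6 × 0.79 = 4.740
  c=7: 7 × 0.71 = 4.970
  c=8: 8 × 0.52 = 4.160
  c=9: 9 × 0.42 = 3.780
  c=10: 10 × 0.25 = 2.500
Maximum at c = 7 (4.970 surviving offspring).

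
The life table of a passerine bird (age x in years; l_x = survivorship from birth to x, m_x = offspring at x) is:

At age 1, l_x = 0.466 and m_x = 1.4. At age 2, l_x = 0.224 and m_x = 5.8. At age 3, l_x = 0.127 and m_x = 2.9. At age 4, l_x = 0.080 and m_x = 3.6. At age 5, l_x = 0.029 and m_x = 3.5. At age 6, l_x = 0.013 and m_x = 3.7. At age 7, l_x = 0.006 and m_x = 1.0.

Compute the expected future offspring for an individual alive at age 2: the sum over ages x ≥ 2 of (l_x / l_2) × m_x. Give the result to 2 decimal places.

9.42

l_2 = 0.224. Conditional survival from age 2 to x is l_x / l_2.
  x=2: (0.224/0.224) × 5.8 = 5.8000
  x=3: (0.127/0.224) × 2.9 = 1.6442
  x=4: (0.080/0.224) × 3.6 = 1.2857
  x=5: (0.029/0.224) × 3.5 = 0.4531
  x=6: (0.013/0.224) × 3.7 = 0.2147
  x=7: (0.006/0.224) × 1.0 = 0.0268
Sum = 5.8000 + 1.6442 + 1.2857 + 0.4531 + 0.2147 + 0.0268 = 9.4246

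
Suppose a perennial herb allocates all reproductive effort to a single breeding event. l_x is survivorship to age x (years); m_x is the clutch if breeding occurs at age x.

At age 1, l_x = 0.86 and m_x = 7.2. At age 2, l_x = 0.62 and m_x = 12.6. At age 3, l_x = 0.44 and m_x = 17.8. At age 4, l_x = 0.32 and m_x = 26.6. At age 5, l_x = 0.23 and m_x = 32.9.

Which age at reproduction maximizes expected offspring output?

Expected offspring if breeding at age x = l_x × m_x:
  age 1: 0.86 × 7.2 = 6.192
  age 2: 0.62 × 12.6 = 7.812
  age 3: 0.44 × 17.8 = 7.832
  age 4: 0.32 × 26.6 = 8.512
  age 5: 0.23 × 32.9 = 7.567
Maximum at age 4 (8.512).

4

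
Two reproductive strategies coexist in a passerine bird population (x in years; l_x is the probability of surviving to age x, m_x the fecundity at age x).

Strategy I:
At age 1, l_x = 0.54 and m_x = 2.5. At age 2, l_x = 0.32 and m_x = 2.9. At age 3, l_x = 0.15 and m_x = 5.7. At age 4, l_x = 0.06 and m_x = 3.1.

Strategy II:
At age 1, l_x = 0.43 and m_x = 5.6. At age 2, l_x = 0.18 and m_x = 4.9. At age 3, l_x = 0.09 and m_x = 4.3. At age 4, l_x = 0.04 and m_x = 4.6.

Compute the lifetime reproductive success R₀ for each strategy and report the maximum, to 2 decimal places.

Strategy I: R₀ = 0.54×2.5 + 0.32×2.9 + 0.15×5.7 + 0.06×3.1 = 3.3190
Strategy II: R₀ = 0.43×5.6 + 0.18×4.9 + 0.09×4.3 + 0.04×4.6 = 3.8610
Highest R₀: strategy II with 3.8610.

3.86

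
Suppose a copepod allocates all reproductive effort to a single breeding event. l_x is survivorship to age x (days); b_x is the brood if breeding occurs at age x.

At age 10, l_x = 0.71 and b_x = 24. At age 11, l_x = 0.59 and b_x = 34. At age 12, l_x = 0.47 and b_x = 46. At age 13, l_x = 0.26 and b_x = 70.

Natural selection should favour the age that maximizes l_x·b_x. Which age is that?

12

Expected offspring if breeding at age x = l_x × b_x:
  age 10: 0.71 × 24 = 17.040
  age 11: 0.59 × 34 = 20.060
  age 12: 0.47 × 46 = 21.620
  age 13: 0.26 × 70 = 18.200
Maximum at age 12 (21.620).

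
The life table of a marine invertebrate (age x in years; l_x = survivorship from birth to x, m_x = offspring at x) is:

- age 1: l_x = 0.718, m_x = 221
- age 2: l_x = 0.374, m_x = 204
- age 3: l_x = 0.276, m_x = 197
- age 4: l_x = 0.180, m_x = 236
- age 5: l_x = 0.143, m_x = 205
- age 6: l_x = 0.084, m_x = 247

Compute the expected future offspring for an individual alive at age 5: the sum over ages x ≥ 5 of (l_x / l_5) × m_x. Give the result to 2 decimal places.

350.09

l_5 = 0.143. Conditional survival from age 5 to x is l_x / l_5.
  x=5: (0.143/0.143) × 205 = 205.0000
  x=6: (0.084/0.143) × 247 = 145.0909
Sum = 205.0000 + 145.0909 = 350.0909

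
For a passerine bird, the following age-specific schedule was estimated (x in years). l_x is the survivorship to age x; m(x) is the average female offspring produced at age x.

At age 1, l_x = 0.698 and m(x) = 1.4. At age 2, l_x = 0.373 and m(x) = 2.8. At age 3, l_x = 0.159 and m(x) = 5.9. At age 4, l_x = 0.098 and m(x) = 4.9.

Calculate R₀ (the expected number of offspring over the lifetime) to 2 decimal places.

3.44

R₀ = Σ l_x m(x):
  age 1: 0.698 × 1.4 = 0.9772
  age 2: 0.373 × 2.8 = 1.0444
  age 3: 0.159 × 5.9 = 0.9381
  age 4: 0.098 × 4.9 = 0.4802
R₀ = 0.9772 + 1.0444 + 0.9381 + 0.4802 = 3.4399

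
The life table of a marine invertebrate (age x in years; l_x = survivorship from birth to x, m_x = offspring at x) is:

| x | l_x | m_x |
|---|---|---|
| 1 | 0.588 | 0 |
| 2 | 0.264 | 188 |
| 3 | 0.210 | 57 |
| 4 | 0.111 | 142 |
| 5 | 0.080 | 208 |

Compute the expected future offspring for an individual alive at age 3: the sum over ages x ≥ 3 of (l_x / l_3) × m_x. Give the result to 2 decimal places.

l_3 = 0.210. Conditional survival from age 3 to x is l_x / l_3.
  x=3: (0.210/0.210) × 57 = 57.0000
  x=4: (0.111/0.210) × 142 = 75.0571
  x=5: (0.080/0.210) × 208 = 79.2381
Sum = 57.0000 + 75.0571 + 79.2381 = 211.2952

211.30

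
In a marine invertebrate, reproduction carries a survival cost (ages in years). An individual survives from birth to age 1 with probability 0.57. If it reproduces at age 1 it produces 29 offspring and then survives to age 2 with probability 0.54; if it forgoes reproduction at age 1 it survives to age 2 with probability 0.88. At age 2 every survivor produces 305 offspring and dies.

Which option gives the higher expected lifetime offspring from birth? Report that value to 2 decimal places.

152.99

breed at age 1: R₀ = 0.57 × (29 + 0.54 × 305) = 0.57 × 193.7000 = 110.4090
delay to age 2: R₀ = 0.57 × (0.88 × 305) = 0.57 × 268.4000 = 152.9880
Higher: delay to age 2 (152.9880).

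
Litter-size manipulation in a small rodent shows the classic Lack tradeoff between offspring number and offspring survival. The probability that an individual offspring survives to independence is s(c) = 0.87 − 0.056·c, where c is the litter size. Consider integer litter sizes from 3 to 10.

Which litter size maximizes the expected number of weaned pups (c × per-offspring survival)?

8

Expected weaned pups = c × s(c):
  c=3: 3 × 0.702 = 2.106
  c=4: 4 × 0.646 = 2.584
  c=5: 5 × 0.590 = 2.950
  c=6: 6 × 0.534 = 3.204
  c=7: 7 × 0.478 = 3.346
  c=8: 8 × 0.422 = 3.376
  c=9: 9 × 0.366 = 3.294
  c=10: 10 × 0.310 = 3.100
Maximum at c = 8 (3.376 weaned pups).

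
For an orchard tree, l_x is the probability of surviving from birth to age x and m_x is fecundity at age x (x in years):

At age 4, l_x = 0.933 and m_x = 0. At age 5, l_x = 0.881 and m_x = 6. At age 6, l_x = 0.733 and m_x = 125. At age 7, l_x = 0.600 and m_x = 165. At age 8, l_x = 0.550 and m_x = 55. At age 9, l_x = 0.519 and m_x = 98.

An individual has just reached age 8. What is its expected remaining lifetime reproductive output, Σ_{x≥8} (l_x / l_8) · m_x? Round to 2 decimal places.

147.48

l_8 = 0.550. Conditional survival from age 8 to x is l_x / l_8.
  x=8: (0.550/0.550) × 55 = 55.0000
  x=9: (0.519/0.550) × 98 = 92.4764
Sum = 55.0000 + 92.4764 = 147.4764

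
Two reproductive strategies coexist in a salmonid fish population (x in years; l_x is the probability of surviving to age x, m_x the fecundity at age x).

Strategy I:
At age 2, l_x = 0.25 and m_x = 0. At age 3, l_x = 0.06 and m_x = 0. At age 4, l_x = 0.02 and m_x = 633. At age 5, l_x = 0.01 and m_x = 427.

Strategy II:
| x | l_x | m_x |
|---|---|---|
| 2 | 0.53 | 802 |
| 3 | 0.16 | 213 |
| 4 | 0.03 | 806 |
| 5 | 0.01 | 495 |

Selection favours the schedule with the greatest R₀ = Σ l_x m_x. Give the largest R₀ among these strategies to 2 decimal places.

488.27

Strategy I: R₀ = 0.25×0 + 0.06×0 + 0.02×633 + 0.01×427 = 16.9300
Strategy II: R₀ = 0.53×802 + 0.16×213 + 0.03×806 + 0.01×495 = 488.2700
Highest R₀: strategy II with 488.2700.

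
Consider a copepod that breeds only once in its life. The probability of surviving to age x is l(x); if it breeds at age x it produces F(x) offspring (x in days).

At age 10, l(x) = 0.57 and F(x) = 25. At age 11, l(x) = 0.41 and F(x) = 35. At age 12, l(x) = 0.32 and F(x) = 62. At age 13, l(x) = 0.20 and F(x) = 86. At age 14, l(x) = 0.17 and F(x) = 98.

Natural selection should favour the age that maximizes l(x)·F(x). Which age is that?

Expected offspring if breeding at age x = l(x) × F(x):
  age 10: 0.57 × 25 = 14.250
  age 11: 0.41 × 35 = 14.350
  age 12: 0.32 × 62 = 19.840
  age 13: 0.20 × 86 = 17.200
  age 14: 0.17 × 98 = 16.660
Maximum at age 12 (19.840).

12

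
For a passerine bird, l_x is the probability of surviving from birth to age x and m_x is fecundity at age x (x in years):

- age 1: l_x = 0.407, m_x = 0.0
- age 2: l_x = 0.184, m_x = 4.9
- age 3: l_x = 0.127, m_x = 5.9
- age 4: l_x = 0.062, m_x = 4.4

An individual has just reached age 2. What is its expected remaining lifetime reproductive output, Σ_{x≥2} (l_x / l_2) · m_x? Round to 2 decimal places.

l_2 = 0.184. Conditional survival from age 2 to x is l_x / l_2.
  x=2: (0.184/0.184) × 4.9 = 4.9000
  x=3: (0.127/0.184) × 5.9 = 4.0723
  x=4: (0.062/0.184) × 4.4 = 1.4826
Sum = 4.9000 + 4.0723 + 1.4826 = 10.4549

10.45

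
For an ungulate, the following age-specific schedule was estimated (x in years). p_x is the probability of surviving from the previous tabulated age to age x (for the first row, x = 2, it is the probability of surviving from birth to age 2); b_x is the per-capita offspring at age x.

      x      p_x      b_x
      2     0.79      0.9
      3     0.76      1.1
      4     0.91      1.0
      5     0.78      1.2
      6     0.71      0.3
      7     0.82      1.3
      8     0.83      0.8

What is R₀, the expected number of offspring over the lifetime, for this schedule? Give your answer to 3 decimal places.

3.007

Survivorship from birth: l_x = p_2·p_3·…·p_x.
  l_2 = 0.79000
  l_3 = 0.60040
  l_4 = 0.54636
  l_5 = 0.42616
  l_6 = 0.30258
  l_7 = 0.24811
  l_8 = 0.20593
R₀ = Σ l_x b_x:
  age 2: 0.79000 × 0.9 = 0.7110
  age 3: 0.60040 × 1.1 = 0.6604
  age 4: 0.54636 × 1.0 = 0.5464
  age 5: 0.42616 × 1.2 = 0.5114
  age 6: 0.30258 × 0.3 = 0.0908
  age 7: 0.24811 × 1.3 = 0.3225
  age 8: 0.20593 × 0.8 = 0.1647
R₀ = 0.7110 + 0.6604 + 0.5464 + 0.5114 + 0.0908 + 0.3225 + 0.1647 = 3.0073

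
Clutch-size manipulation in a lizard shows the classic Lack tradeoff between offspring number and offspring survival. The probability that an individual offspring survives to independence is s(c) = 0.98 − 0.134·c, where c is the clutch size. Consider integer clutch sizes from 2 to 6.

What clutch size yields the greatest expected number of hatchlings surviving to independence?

4

Expected hatchlings surviving to independence = c × s(c):
  c=2: 2 × 0.712 = 1.424
  c=3: 3 × 0.578 = 1.734
  c=4: 4 × 0.444 = 1.776
  c=5: 5 × 0.310 = 1.550
  c=6: 6 × 0.176 = 1.056
Maximum at c = 4 (1.776 hatchlings surviving to independence).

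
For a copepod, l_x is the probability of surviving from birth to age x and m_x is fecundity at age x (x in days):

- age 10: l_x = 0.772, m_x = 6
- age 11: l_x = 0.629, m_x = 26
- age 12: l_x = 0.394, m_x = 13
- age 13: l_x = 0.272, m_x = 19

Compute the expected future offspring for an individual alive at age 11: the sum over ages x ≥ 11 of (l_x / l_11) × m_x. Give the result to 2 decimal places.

l_11 = 0.629. Conditional survival from age 11 to x is l_x / l_11.
  x=11: (0.629/0.629) × 26 = 26.0000
  x=12: (0.394/0.629) × 13 = 8.1431
  x=13: (0.272/0.629) × 19 = 8.2162
Sum = 26.0000 + 8.1431 + 8.2162 = 42.3593

42.36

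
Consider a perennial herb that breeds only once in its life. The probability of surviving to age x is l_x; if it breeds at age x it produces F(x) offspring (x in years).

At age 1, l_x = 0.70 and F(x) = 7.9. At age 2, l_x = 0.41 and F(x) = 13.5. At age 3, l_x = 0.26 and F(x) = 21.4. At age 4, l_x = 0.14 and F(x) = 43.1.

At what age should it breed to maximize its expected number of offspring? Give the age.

4

Expected offspring if breeding at age x = l_x × F(x):
  age 1: 0.70 × 7.9 = 5.530
  age 2: 0.41 × 13.5 = 5.535
  age 3: 0.26 × 21.4 = 5.564
  age 4: 0.14 × 43.1 = 6.034
Maximum at age 4 (6.034).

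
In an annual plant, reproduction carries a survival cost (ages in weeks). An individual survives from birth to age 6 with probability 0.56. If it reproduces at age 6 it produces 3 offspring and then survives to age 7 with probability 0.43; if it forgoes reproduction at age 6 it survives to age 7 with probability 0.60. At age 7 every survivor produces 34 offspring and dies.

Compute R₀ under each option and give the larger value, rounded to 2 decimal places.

breed at age 6: R₀ = 0.56 × (3 + 0.43 × 34) = 0.56 × 17.6200 = 9.8672
delay to age 7: R₀ = 0.56 × (0.60 × 34) = 0.56 × 20.4000 = 11.4240
Higher: delay to age 7 (11.4240).

11.42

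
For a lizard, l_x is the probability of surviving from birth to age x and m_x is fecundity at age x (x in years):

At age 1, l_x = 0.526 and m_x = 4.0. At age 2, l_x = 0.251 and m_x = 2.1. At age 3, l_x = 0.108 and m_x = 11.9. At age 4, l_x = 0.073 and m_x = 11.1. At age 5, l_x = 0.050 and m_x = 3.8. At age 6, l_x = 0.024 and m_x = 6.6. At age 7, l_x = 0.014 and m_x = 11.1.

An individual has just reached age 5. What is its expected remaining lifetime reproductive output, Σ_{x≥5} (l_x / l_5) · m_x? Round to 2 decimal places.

l_5 = 0.050. Conditional survival from age 5 to x is l_x / l_5.
  x=5: (0.050/0.050) × 3.8 = 3.8000
  x=6: (0.024/0.050) × 6.6 = 3.1680
  x=7: (0.014/0.050) × 11.1 = 3.1080
Sum = 3.8000 + 3.1680 + 3.1080 = 10.0760

10.08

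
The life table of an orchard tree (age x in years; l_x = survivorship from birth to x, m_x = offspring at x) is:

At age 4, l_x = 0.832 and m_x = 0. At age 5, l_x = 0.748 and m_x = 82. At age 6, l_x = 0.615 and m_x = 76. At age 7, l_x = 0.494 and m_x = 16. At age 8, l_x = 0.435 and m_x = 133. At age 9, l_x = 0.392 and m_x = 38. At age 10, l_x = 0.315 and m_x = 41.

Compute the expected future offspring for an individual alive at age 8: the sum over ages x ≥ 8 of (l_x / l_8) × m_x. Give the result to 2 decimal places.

l_8 = 0.435. Conditional survival from age 8 to x is l_x / l_8.
  x=8: (0.435/0.435) × 133 = 133.0000
  x=9: (0.392/0.435) × 38 = 34.2437
  x=10: (0.315/0.435) × 41 = 29.6897
Sum = 133.0000 + 34.2437 + 29.6897 = 196.9333

196.93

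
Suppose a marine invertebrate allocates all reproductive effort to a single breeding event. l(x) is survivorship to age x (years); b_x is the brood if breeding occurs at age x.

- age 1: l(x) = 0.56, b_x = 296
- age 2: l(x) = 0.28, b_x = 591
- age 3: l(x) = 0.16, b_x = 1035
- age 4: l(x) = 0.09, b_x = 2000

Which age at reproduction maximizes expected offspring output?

Expected offspring if breeding at age x = l(x) × b_x:
  age 1: 0.56 × 296 = 165.760
  age 2: 0.28 × 591 = 165.480
  age 3: 0.16 × 1035 = 165.600
  age 4: 0.09 × 2000 = 180.000
Maximum at age 4 (180.000).

4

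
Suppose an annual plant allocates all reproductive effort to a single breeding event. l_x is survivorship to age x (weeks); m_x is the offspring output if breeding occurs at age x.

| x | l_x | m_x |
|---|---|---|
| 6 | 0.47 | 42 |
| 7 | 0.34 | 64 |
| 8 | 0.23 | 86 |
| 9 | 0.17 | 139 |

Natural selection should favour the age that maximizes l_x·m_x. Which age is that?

Expected offspring if breeding at age x = l_x × m_x:
  age 6: 0.47 × 42 = 19.740
  age 7: 0.34 × 64 = 21.760
  age 8: 0.23 × 86 = 19.780
  age 9: 0.17 × 139 = 23.630
Maximum at age 9 (23.630).

9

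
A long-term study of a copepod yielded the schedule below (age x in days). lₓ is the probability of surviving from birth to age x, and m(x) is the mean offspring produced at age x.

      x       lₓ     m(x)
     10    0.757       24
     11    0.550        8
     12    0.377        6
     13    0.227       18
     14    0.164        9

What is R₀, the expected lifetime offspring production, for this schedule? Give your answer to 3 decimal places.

R₀ = Σ lₓ m(x):
  age 10: 0.757 × 24 = 18.1680
  age 11: 0.550 × 8 = 4.4000
  age 12: 0.377 × 6 = 2.2620
  age 13: 0.227 × 18 = 4.0860
  age 14: 0.164 × 9 = 1.4760
R₀ = 18.1680 + 4.4000 + 2.2620 + 4.0860 + 1.4760 = 30.3920

30.392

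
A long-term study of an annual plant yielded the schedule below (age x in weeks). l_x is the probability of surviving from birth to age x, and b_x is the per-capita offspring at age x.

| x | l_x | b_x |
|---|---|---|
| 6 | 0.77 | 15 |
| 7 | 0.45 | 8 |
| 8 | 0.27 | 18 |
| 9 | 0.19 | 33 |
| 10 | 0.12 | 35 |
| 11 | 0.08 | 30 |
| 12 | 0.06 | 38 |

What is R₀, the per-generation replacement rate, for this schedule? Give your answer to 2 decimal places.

R₀ = Σ l_x b_x:
  age 6: 0.77 × 15 = 11.5500
  age 7: 0.45 × 8 = 3.6000
  age 8: 0.27 × 18 = 4.8600
  age 9: 0.19 × 33 = 6.2700
  age 10: 0.12 × 35 = 4.2000
  age 11: 0.08 × 30 = 2.4000
  age 12: 0.06 × 38 = 2.2800
R₀ = 11.5500 + 3.6000 + 4.8600 + 6.2700 + 4.2000 + 2.4000 + 2.2800 = 35.1600

35.16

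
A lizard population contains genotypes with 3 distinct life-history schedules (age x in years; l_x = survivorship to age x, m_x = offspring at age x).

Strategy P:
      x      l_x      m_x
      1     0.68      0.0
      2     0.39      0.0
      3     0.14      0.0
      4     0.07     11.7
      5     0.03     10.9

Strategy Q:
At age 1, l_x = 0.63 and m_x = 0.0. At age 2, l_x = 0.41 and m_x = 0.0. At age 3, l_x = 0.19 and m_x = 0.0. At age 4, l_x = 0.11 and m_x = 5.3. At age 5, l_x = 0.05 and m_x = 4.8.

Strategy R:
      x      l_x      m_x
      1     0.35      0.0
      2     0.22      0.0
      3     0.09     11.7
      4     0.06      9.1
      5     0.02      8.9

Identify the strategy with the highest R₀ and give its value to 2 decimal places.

Strategy P: R₀ = 0.68×0.0 + 0.39×0.0 + 0.14×0.0 + 0.07×11.7 + 0.03×10.9 = 1.1460
Strategy Q: R₀ = 0.63×0.0 + 0.41×0.0 + 0.19×0.0 + 0.11×5.3 + 0.05×4.8 = 0.8230
Strategy R: R₀ = 0.35×0.0 + 0.22×0.0 + 0.09×11.7 + 0.06×9.1 + 0.02×8.9 = 1.7770
Highest R₀: strategy R with 1.7770.

1.78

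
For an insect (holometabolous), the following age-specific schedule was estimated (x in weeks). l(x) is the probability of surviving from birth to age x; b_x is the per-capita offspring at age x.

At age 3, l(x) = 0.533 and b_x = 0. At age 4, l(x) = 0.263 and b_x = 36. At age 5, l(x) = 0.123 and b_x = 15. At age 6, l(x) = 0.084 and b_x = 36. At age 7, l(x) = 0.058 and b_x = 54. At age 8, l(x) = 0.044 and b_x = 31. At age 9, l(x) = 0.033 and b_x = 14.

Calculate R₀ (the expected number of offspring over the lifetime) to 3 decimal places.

19.295

R₀ = Σ l(x) b_x:
  age 3: 0.533 × 0 = 0.0000
  age 4: 0.263 × 36 = 9.4680
  age 5: 0.123 × 15 = 1.8450
  age 6: 0.084 × 36 = 3.0240
  age 7: 0.058 × 54 = 3.1320
  age 8: 0.044 × 31 = 1.3640
  age 9: 0.033 × 14 = 0.4620
R₀ = 0.0000 + 9.4680 + 1.8450 + 3.0240 + 3.1320 + 1.3640 + 0.4620 = 19.2950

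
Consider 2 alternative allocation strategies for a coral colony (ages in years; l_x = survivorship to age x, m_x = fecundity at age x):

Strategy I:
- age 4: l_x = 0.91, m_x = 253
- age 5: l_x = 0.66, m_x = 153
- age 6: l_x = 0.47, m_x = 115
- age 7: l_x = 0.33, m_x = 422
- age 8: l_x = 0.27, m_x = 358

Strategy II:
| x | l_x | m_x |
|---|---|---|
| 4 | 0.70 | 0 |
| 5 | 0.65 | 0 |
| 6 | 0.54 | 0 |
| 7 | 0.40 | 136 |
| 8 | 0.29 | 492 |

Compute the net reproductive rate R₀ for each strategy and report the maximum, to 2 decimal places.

Strategy I: R₀ = 0.91×253 + 0.66×153 + 0.47×115 + 0.33×422 + 0.27×358 = 621.1800
Strategy II: R₀ = 0.70×0 + 0.65×0 + 0.54×0 + 0.40×136 + 0.29×492 = 197.0800
Highest R₀: strategy I with 621.1800.

621.18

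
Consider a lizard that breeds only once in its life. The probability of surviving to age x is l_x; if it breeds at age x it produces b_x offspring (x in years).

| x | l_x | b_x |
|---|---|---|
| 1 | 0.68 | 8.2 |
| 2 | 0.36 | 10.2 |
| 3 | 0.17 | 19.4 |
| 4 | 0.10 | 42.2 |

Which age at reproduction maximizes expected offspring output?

1

Expected offspring if breeding at age x = l_x × b_x:
  age 1: 0.68 × 8.2 = 5.576
  age 2: 0.36 × 10.2 = 3.672
  age 3: 0.17 × 19.4 = 3.298
  age 4: 0.10 × 42.2 = 4.220
Maximum at age 1 (5.576).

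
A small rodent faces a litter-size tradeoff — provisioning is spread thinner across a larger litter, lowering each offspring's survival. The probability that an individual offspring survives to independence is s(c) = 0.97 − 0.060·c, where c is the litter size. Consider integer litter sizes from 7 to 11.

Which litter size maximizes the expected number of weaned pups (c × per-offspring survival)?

Expected weaned pups = c × s(c):
  c=7: 7 × 0.550 = 3.850
  c=8: 8 × 0.490 = 3.920
  c=9: 9 × 0.430 = 3.870
  c=10: 10 × 0.370 = 3.700
  c=11: 11 × 0.310 = 3.410
Maximum at c = 8 (3.920 weaned pups).

8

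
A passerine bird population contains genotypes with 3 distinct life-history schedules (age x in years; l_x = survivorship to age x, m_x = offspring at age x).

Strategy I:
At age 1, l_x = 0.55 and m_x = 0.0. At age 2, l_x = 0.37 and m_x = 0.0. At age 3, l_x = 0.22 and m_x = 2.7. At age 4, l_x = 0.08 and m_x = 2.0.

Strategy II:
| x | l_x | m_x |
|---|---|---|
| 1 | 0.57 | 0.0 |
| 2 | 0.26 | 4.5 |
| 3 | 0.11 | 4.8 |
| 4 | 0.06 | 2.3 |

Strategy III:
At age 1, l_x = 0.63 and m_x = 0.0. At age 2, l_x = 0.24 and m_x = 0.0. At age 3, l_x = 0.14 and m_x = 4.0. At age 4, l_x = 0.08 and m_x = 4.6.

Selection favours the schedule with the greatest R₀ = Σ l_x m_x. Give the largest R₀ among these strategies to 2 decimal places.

1.84

Strategy I: R₀ = 0.55×0.0 + 0.37×0.0 + 0.22×2.7 + 0.08×2.0 = 0.7540
Strategy II: R₀ = 0.57×0.0 + 0.26×4.5 + 0.11×4.8 + 0.06×2.3 = 1.8360
Strategy III: R₀ = 0.63×0.0 + 0.24×0.0 + 0.14×4.0 + 0.08×4.6 = 0.9280
Highest R₀: strategy II with 1.8360.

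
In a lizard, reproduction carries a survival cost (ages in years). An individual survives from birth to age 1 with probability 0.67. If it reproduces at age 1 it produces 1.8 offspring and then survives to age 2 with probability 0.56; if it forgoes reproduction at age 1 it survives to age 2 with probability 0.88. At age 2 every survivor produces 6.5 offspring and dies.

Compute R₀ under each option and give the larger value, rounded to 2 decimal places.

3.83

breed at age 1: R₀ = 0.67 × (1.8 + 0.56 × 6.5) = 0.67 × 5.4400 = 3.6448
delay to age 2: R₀ = 0.67 × (0.88 × 6.5) = 0.67 × 5.7200 = 3.8324
Higher: delay to age 2 (3.8324).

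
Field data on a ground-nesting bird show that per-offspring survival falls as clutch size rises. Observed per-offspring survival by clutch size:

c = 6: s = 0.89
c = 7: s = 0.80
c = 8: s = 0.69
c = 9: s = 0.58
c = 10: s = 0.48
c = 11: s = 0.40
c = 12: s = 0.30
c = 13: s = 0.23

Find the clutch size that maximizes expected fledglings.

7

Expected fledglings = c × s(c):
  c=6: 6 × 0.89 = 5.340
  c=7: 7 × 0.80 = 5.600
  c=8: 8 × 0.69 = 5.520
  c=9: 9 × 0.58 = 5.220
  c=10: 10 × 0.48 = 4.800
  c=11: 11 × 0.40 = 4.400
  c=12: 12 × 0.30 = 3.600
  c=13: 13 × 0.23 = 2.990
Maximum at c = 7 (5.600 fledglings).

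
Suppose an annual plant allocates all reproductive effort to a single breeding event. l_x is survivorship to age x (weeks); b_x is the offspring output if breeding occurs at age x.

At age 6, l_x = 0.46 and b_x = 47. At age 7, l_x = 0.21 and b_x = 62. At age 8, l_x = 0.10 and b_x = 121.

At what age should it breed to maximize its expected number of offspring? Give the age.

Expected offspring if breeding at age x = l_x × b_x:
  age 6: 0.46 × 47 = 21.620
  age 7: 0.21 × 62 = 13.020
  age 8: 0.10 × 121 = 12.100
Maximum at age 6 (21.620).

6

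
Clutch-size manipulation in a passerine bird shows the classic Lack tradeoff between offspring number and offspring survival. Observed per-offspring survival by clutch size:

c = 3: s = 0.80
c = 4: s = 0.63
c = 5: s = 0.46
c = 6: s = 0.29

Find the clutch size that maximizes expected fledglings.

Expected fledglings = c × s(c):
  c=3: 3 × 0.80 = 2.400
  c=4: 4 × 0.63 = 2.520
  c=5: 5 × 0.46 = 2.300
  c=6: 6 × 0.29 = 1.740
Maximum at c = 4 (2.520 fledglings).

4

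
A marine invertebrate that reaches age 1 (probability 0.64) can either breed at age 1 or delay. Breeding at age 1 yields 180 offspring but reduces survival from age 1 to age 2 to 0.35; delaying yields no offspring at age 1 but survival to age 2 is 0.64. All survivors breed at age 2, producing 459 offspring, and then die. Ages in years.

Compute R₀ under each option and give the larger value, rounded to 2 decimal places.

218.02

breed at age 1: R₀ = 0.64 × (180 + 0.35 × 459) = 0.64 × 340.6500 = 218.0160
delay to age 2: R₀ = 0.64 × (0.64 × 459) = 0.64 × 293.7600 = 188.0064
Higher: breed at age 1 (218.0160).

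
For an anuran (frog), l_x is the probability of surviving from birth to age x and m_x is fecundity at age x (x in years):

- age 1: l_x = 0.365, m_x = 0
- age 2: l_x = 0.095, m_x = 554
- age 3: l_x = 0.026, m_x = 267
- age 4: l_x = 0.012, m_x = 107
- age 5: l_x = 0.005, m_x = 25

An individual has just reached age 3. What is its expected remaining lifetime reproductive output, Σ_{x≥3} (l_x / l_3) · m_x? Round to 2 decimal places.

l_3 = 0.026. Conditional survival from age 3 to x is l_x / l_3.
  x=3: (0.026/0.026) × 267 = 267.0000
  x=4: (0.012/0.026) × 107 = 49.3846
  x=5: (0.005/0.026) × 25 = 4.8077
Sum = 267.0000 + 49.3846 + 4.8077 = 321.1923

321.19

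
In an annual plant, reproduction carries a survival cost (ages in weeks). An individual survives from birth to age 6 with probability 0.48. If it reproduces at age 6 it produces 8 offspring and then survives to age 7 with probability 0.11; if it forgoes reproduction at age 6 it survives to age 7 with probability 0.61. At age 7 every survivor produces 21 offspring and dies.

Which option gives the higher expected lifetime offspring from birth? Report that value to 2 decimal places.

breed at age 6: R₀ = 0.48 × (8 + 0.11 × 21) = 0.48 × 10.3100 = 4.9488
delay to age 7: R₀ = 0.48 × (0.61 × 21) = 0.48 × 12.8100 = 6.1488
Higher: delay to age 7 (6.1488).

6.15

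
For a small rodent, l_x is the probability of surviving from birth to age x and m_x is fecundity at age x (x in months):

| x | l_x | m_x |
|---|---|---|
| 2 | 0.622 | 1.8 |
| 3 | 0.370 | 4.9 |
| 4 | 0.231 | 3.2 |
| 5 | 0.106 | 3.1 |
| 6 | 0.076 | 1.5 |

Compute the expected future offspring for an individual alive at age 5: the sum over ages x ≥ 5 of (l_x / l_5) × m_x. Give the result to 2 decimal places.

4.18

l_5 = 0.106. Conditional survival from age 5 to x is l_x / l_5.
  x=5: (0.106/0.106) × 3.1 = 3.1000
  x=6: (0.076/0.106) × 1.5 = 1.0755
Sum = 3.1000 + 1.0755 = 4.1755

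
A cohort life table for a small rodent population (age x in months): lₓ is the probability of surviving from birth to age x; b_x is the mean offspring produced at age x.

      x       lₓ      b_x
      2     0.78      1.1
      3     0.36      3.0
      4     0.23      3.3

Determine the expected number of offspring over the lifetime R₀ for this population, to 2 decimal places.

R₀ = Σ lₓ b_x:
  age 2: 0.78 × 1.1 = 0.8580
  age 3: 0.36 × 3.0 = 1.0800
  age 4: 0.23 × 3.3 = 0.7590
R₀ = 0.8580 + 1.0800 + 0.7590 = 2.6970

2.70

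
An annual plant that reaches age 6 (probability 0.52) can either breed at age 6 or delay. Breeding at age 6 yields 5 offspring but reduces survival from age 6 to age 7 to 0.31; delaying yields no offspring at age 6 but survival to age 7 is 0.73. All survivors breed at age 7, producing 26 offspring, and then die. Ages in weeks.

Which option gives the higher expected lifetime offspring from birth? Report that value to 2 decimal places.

9.87

breed at age 6: R₀ = 0.52 × (5 + 0.31 × 26) = 0.52 × 13.0600 = 6.7912
delay to age 7: R₀ = 0.52 × (0.73 × 26) = 0.52 × 18.9800 = 9.8696
Higher: delay to age 7 (9.8696).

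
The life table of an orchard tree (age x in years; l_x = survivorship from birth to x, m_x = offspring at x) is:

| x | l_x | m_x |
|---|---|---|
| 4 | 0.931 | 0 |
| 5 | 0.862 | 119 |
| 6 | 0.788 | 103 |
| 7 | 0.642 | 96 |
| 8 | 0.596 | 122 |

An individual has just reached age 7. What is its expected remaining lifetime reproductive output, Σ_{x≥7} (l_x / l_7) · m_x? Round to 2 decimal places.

l_7 = 0.642. Conditional survival from age 7 to x is l_x / l_7.
  x=7: (0.642/0.642) × 96 = 96.0000
  x=8: (0.596/0.642) × 122 = 113.2586
Sum = 96.0000 + 113.2586 = 209.2586

209.26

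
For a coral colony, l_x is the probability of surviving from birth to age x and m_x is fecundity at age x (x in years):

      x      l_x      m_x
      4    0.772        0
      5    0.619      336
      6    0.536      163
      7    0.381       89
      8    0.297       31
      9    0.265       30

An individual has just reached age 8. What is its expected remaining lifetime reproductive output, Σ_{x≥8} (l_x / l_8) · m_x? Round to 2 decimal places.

57.77

l_8 = 0.297. Conditional survival from age 8 to x is l_x / l_8.
  x=8: (0.297/0.297) × 31 = 31.0000
  x=9: (0.265/0.297) × 30 = 26.7677
Sum = 31.0000 + 26.7677 = 57.7677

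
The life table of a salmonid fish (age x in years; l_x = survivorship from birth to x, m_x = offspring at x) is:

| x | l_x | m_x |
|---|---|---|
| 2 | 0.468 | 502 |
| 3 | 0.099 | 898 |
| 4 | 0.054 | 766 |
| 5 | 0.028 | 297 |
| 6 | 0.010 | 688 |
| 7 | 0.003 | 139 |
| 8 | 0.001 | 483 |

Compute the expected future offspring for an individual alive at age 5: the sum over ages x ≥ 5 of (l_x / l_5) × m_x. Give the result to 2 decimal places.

574.86

l_5 = 0.028. Conditional survival from age 5 to x is l_x / l_5.
  x=5: (0.028/0.028) × 297 = 297.0000
  x=6: (0.010/0.028) × 688 = 245.7143
  x=7: (0.003/0.028) × 139 = 14.8929
  x=8: (0.001/0.028) × 483 = 17.2500
Sum = 297.0000 + 245.7143 + 14.8929 + 17.2500 = 574.8571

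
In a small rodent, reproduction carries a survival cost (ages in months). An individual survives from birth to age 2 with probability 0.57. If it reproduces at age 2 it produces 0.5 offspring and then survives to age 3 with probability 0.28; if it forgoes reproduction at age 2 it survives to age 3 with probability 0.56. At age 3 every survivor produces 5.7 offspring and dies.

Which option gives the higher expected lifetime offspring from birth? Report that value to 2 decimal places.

breed at age 2: R₀ = 0.57 × (0.5 + 0.28 × 5.7) = 0.57 × 2.0960 = 1.1947
delay to age 3: R₀ = 0.57 × (0.56 × 5.7) = 0.57 × 3.1920 = 1.8194
Higher: delay to age 3 (1.8194).

1.82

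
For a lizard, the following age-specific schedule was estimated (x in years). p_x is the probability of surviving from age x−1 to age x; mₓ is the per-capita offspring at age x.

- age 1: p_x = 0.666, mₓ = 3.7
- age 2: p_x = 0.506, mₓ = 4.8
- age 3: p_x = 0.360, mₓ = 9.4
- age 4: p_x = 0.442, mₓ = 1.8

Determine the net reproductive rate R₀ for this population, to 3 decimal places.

Survivorship from birth: l_x = p_1·p_2·…·p_x.
  l_1 = 0.66600
  l_2 = 0.33700
  l_3 = 0.12132
  l_4 = 0.05362
R₀ = Σ l_x mₓ:
  age 1: 0.66600 × 3.7 = 2.4642
  age 2: 0.33700 × 4.8 = 1.6176
  age 3: 0.12132 × 9.4 = 1.1404
  age 4: 0.05362 × 1.8 = 0.0965
R₀ = 2.4642 + 1.6176 + 1.1404 + 0.0965 = 5.3187

5.319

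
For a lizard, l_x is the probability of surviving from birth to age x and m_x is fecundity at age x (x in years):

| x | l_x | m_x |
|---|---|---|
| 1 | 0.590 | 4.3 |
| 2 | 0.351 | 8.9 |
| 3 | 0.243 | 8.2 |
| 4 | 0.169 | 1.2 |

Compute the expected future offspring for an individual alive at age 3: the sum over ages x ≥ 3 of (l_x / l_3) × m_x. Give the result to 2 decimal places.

l_3 = 0.243. Conditional survival from age 3 to x is l_x / l_3.
  x=3: (0.243/0.243) × 8.2 = 8.2000
  x=4: (0.169/0.243) × 1.2 = 0.8346
Sum = 8.2000 + 0.8346 = 9.0346

9.03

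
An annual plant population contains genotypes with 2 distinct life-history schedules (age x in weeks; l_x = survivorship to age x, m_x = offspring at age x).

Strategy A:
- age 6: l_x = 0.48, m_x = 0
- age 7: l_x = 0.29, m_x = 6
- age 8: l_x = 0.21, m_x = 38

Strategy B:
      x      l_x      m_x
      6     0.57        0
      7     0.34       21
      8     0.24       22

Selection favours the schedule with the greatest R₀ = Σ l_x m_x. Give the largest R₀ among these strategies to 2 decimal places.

12.42

Strategy A: R₀ = 0.48×0 + 0.29×6 + 0.21×38 = 9.7200
Strategy B: R₀ = 0.57×0 + 0.34×21 + 0.24×22 = 12.4200
Highest R₀: strategy B with 12.4200.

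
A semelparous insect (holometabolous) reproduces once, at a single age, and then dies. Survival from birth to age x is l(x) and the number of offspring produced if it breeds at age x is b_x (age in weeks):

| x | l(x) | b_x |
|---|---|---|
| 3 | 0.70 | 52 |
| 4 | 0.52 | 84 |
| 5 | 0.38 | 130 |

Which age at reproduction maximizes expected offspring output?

Expected offspring if breeding at age x = l(x) × b_x:
  age 3: 0.70 × 52 = 36.400
  age 4: 0.52 × 84 = 43.680
  age 5: 0.38 × 130 = 49.400
Maximum at age 5 (49.400).

5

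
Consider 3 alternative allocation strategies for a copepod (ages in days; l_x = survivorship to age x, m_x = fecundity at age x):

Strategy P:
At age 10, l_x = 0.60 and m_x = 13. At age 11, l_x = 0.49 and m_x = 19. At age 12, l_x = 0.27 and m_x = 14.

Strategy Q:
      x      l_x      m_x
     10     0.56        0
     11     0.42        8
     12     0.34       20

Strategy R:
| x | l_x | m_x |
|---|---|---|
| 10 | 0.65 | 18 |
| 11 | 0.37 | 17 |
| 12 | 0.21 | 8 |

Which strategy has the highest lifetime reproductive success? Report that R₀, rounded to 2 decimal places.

Strategy P: R₀ = 0.60×13 + 0.49×19 + 0.27×14 = 20.8900
Strategy Q: R₀ = 0.56×0 + 0.42×8 + 0.34×20 = 10.1600
Strategy R: R₀ = 0.65×18 + 0.37×17 + 0.21×8 = 19.6700
Highest R₀: strategy P with 20.8900.

20.89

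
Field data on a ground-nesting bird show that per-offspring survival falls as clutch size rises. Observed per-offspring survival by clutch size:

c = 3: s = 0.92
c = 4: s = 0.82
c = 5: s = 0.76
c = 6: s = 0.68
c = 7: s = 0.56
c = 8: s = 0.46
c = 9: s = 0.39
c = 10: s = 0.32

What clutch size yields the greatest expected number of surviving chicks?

6

Expected surviving chicks = c × s(c):
  c=3: 3 × 0.92 = 2.760
  c=4: 4 × 0.82 = 3.280
  c=5: 5 × 0.76 = 3.800
  c=6: 6 × 0.68 = 4.080
  c=7: 7 × 0.56 = 3.920
  c=8: 8 × 0.46 = 3.680
  c=9: 9 × 0.39 = 3.510
  c=10: 10 × 0.32 = 3.200
Maximum at c = 6 (4.080 surviving chicks).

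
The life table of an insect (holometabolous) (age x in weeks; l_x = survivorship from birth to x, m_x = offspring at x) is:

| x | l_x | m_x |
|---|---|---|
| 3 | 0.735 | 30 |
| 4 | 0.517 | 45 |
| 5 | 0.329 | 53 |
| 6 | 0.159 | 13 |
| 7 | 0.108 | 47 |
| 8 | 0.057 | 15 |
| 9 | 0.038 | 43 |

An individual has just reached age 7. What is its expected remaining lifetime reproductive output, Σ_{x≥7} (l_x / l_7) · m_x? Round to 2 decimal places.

l_7 = 0.108. Conditional survival from age 7 to x is l_x / l_7.
  x=7: (0.108/0.108) × 47 = 47.0000
  x=8: (0.057/0.108) × 15 = 7.9167
  x=9: (0.038/0.108) × 43 = 15.1296
Sum = 47.0000 + 7.9167 + 15.1296 = 70.0463

70.05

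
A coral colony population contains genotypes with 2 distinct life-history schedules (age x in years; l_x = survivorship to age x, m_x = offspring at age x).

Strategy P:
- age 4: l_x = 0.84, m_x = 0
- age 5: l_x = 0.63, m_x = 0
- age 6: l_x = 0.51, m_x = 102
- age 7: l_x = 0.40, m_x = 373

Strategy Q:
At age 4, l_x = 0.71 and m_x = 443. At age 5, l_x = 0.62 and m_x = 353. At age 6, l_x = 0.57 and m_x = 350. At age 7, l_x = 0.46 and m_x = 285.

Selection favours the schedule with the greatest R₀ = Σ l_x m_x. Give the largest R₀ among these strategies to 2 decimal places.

Strategy P: R₀ = 0.84×0 + 0.63×0 + 0.51×102 + 0.40×373 = 201.2200
Strategy Q: R₀ = 0.71×443 + 0.62×353 + 0.57×350 + 0.46×285 = 863.9900
Highest R₀: strategy Q with 863.9900.

863.99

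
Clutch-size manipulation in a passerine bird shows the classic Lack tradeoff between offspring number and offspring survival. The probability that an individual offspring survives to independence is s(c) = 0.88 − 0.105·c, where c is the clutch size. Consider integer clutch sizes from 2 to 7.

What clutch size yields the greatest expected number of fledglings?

Expected fledglings = c × s(c):
  c=2: 2 × 0.670 = 1.340
  c=3: 3 × 0.565 = 1.695
  c=4: 4 × 0.460 = 1.840
  c=5: 5 × 0.355 = 1.775
  c=6: 6 × 0.250 = 1.500
  c=7: 7 × 0.145 = 1.015
Maximum at c = 4 (1.840 fledglings).

4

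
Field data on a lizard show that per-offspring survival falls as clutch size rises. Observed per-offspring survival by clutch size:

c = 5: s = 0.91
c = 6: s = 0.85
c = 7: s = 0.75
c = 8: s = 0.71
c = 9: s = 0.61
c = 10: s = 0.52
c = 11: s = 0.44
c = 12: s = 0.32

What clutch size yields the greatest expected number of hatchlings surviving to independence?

Expected hatchlings surviving to independence = c × s(c):
  c=5: 5 × 0.91 = 4.550
  c=6: 6 × 0.85 = 5.100
  c=7: 7 × 0.75 = 5.250
  c=8: 8 × 0.71 = 5.680
  c=9: 9 × 0.61 = 5.490
  c=10: 10 × 0.52 = 5.200
  c=11: 11 × 0.44 = 4.840
  c=12: 12 × 0.32 = 3.840
Maximum at c = 8 (5.680 hatchlings surviving to independence).

8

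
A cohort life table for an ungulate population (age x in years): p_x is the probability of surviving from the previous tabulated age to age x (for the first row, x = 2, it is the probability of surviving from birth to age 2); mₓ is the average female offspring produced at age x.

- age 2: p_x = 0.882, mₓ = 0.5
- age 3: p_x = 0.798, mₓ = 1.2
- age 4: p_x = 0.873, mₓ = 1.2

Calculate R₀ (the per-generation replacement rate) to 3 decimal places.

Survivorship from birth: l_x = p_2·p_3·…·p_x.
  l_2 = 0.88200
  l_3 = 0.70384
  l_4 = 0.61445
R₀ = Σ l_x mₓ:
  age 2: 0.88200 × 0.5 = 0.4410
  age 3: 0.70384 × 1.2 = 0.8446
  age 4: 0.61445 × 1.2 = 0.7373
R₀ = 0.4410 + 0.8446 + 0.7373 = 2.0229

2.023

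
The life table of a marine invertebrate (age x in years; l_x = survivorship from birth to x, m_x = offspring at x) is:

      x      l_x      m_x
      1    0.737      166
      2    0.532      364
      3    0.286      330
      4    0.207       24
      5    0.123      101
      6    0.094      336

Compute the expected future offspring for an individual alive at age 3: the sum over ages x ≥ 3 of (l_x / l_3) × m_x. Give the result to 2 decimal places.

l_3 = 0.286. Conditional survival from age 3 to x is l_x / l_3.
  x=3: (0.286/0.286) × 330 = 330.0000
  x=4: (0.207/0.286) × 24 = 17.3706
  x=5: (0.123/0.286) × 101 = 43.4371
  x=6: (0.094/0.286) × 336 = 110.4336
Sum = 330.0000 + 17.3706 + 43.4371 + 110.4336 = 501.2413

501.24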